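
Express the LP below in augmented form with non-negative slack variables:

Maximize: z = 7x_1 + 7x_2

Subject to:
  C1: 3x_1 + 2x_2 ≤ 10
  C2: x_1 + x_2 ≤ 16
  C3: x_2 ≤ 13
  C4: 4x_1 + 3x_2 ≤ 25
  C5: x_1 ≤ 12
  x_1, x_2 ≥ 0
max z = 7x_1 + 7x_2

s.t.
  3x_1 + 2x_2 + s1 = 10
  x_1 + x_2 + s2 = 16
  x_2 + s3 = 13
  4x_1 + 3x_2 + s4 = 25
  x_1 + s5 = 12
  x_1, x_2, s1, s2, s3, s4, s5 ≥ 0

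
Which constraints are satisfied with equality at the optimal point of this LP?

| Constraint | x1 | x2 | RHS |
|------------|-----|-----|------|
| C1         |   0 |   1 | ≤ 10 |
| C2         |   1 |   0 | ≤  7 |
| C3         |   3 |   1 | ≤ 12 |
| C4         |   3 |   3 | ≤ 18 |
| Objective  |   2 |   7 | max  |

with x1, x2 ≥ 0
Optimal: x1 = 0, x2 = 6
Slack at optimum:
  C1: slack = 4
  C2: slack = 7
  C3: slack = 6
  C4: slack = 0 (binding)
  x1 ≥ 0: x1 = 0 (binding)
  x2 ≥ 0: x2 = 6
Binding constraints: C4, x1 ≥ 0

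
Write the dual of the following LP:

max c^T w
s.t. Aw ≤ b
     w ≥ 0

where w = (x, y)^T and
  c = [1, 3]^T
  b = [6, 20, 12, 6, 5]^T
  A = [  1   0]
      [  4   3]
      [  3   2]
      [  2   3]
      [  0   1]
Minimize: z = 6y1 + 20y2 + 12y3 + 6y4 + 5y5

Subject to:
  C1: -y1 - 4y2 - 3y3 - 2y4 ≤ -1
  C2: -3y2 - 2y3 - 3y4 - y5 ≤ -3
  y1, y2, y3, y4, y5 ≥ 0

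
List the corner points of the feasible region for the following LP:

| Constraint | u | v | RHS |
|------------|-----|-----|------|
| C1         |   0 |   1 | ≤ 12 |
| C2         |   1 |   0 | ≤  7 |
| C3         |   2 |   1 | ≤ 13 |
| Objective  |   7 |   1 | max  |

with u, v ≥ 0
Each vertex is the intersection of two constraint boundaries that also satisfies all remaining constraints:
  u = 0 and v = 0 → (0, 0)
  2u + v = 13 and v = 0 → (6.5, 0)
  v = 12 and 2u + v = 13 → (0.5, 12)
  v = 12 and u = 0 → (0, 12)

Vertices: (0, 0), (6.5, 0), (0.5, 12), (0, 12)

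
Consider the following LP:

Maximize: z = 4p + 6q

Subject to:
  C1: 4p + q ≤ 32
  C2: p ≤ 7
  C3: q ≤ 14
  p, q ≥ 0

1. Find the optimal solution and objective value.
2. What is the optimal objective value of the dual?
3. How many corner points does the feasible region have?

1. p = 4.5, q = 14, z = 102
2. 102 (by strong duality, equal to the primal optimum)
3. 5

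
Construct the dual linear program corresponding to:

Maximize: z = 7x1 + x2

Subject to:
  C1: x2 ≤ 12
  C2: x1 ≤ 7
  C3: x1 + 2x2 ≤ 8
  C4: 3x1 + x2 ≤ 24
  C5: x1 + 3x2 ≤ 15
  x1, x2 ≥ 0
Minimize: z = 12y1 + 7y2 + 8y3 + 24y4 + 15y5

Subject to:
  C1: -y2 - y3 - 3y4 - y5 ≤ -7
  C2: -y1 - 2y3 - y4 - 3y5 ≤ -1
  y1, y2, y3, y4, y5 ≥ 0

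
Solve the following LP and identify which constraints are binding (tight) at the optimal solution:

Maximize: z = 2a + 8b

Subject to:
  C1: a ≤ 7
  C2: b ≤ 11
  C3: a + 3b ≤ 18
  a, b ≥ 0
Optimal: a = 0, b = 6
Binding: C3, a ≥ 0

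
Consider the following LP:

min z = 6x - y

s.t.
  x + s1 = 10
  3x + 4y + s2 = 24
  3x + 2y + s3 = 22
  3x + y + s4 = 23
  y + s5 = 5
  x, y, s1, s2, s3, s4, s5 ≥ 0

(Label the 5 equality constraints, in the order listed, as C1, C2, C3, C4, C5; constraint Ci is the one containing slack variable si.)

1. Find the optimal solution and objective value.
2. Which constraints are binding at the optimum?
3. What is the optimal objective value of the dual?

1. x = 0, y = 5, z = -5
2. C5, x ≥ 0
3. -5 (by strong duality, equal to the primal optimum)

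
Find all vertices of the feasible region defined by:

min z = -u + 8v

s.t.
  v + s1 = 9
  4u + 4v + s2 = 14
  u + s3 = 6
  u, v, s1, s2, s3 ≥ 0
Each vertex is the intersection of two constraint boundaries that also satisfies all remaining constraints:
  u = 0 and v = 0 → (0, 0)
  4u + 4v = 14 and v = 0 → (3.5, 0)
  4u + 4v = 14 and u = 0 → (0, 3.5)

Vertices: (0, 0), (3.5, 0), (0, 3.5)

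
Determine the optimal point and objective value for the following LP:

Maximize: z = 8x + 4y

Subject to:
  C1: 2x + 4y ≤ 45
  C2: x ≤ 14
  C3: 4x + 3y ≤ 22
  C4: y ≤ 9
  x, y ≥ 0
Each vertex is the intersection of two constraint boundaries that also satisfies all remaining constraints:
  x = 0 and y = 0 → (0, 0)
  4x + 3y = 22 and y = 0 → (5.5, 0)
  4x + 3y = 22 and x = 0 → (0, 7.333)

Evaluating z = 8x + 4y at each vertex:
  (0, 0): z = 0
  (5.5, 0): z = 44
  (0, 7.333): z = 29.33

The maximum is at (5.5, 0) with z = 44.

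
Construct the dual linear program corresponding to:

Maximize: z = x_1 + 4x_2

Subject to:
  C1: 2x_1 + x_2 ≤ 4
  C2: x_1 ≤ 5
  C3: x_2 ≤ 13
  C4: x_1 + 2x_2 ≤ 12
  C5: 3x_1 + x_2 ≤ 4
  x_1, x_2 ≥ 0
Minimize: z = 4y1 + 5y2 + 13y3 + 12y4 + 4y5

Subject to:
  C1: -2y1 - y2 - y4 - 3y5 ≤ -1
  C2: -y1 - y3 - 2y4 - y5 ≤ -4
  y1, y2, y3, y4, y5 ≥ 0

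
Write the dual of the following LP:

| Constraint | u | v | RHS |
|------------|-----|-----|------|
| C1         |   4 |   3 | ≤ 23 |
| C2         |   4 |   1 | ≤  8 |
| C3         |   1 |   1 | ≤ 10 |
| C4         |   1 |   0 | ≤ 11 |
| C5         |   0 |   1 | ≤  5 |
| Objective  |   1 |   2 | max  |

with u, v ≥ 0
Minimize: z = 23y1 + 8y2 + 10y3 + 11y4 + 5y5

Subject to:
  C1: -4y1 - 4y2 - y3 - y4 ≤ -1
  C2: -3y1 - y2 - y3 - y5 ≤ -2
  y1, y2, y3, y4, y5 ≥ 0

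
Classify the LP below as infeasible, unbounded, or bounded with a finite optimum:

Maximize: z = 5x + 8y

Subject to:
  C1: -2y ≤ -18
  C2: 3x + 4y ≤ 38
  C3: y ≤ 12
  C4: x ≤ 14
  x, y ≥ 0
The point (0, 9.5) satisfies every constraint, so the LP is feasible; the constraints give x ≤ 14 and y ≤ 12, which with x, y ≥ 0 keep the feasible region inside a bounded box. A feasible, bounded LP attains a finite optimum at a vertex.

Evaluating z = 5x + 8y at each vertex:
  (0, 9): z = 72
  (0.6667, 9): z = 75.33
  (0, 9.5): z = 76

Bounded optimum: z* = 76 at (0, 9.5).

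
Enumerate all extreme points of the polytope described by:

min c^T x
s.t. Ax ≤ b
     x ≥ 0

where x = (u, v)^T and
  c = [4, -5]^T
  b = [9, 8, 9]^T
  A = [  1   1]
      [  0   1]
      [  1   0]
Each vertex is the intersection of two constraint boundaries that also satisfies all remaining constraints:
  u = 0 and v = 0 → (0, 0)
  u + v = 9 and u = 9 → (9, 0)
  u + v = 9 and v = 8 → (1, 8)
  v = 8 and u = 0 → (0, 8)

Vertices: (0, 0), (9, 0), (1, 8), (0, 8)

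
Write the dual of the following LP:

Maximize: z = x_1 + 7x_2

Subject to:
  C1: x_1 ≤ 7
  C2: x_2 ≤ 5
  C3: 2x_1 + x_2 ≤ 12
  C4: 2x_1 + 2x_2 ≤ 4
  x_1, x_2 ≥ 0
Minimize: z = 7y1 + 5y2 + 12y3 + 4y4

Subject to:
  C1: -y1 - 2y3 - 2y4 ≤ -1
  C2: -y2 - y3 - 2y4 ≤ -7
  y1, y2, y3, y4 ≥ 0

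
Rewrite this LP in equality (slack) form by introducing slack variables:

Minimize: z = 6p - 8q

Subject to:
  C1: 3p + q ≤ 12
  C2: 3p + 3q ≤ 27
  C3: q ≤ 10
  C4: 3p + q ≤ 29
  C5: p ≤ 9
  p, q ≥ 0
min z = 6p - 8q

s.t.
  3p + q + s1 = 12
  3p + 3q + s2 = 27
  q + s3 = 10
  3p + q + s4 = 29
  p + s5 = 9
  p, q, s1, s2, s3, s4, s5 ≥ 0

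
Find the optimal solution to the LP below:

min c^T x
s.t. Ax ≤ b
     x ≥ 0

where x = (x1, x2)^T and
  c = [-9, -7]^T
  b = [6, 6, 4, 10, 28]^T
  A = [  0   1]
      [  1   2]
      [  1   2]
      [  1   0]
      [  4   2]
Each vertex is the intersection of two constraint boundaries that also satisfies all remaining constraints:
  x1 = 0 and x2 = 0 → (0, 0)
  x1 + 2x2 = 4 and x2 = 0 → (4, 0)
  x1 + 2x2 = 4 and x1 = 0 → (0, 2)

Evaluating z = -9x1 - 7x2 at each vertex:
  (0, 0): z = 0
  (4, 0): z = -36
  (0, 2): z = -14

The minimum is at (4, 0) with z = -36.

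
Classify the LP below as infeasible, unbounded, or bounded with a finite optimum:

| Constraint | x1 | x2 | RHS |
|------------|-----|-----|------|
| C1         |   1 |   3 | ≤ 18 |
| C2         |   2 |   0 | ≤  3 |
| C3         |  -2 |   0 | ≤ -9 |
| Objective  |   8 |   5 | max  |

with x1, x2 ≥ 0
C2 requires 2x1 ≤ 3, while C3 (-2x1 ≤ -9) is equivalent to 2x1 ≥ 9. Together they would need 9 ≤ 2x1 ≤ 3, which is impossible since 9 > 3. No point satisfies all constraints.

Infeasible: no point satisfies all constraints simultaneously.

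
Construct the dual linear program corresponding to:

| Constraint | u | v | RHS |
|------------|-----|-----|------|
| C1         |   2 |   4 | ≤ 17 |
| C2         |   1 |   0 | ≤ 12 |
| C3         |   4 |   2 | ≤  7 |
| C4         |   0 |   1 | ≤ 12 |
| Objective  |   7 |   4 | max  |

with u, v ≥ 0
Minimize: z = 17y1 + 12y2 + 7y3 + 12y4

Subject to:
  C1: -2y1 - y2 - 4y3 ≤ -7
  C2: -4y1 - 2y3 - y4 ≤ -4
  y1, y2, y3, y4 ≥ 0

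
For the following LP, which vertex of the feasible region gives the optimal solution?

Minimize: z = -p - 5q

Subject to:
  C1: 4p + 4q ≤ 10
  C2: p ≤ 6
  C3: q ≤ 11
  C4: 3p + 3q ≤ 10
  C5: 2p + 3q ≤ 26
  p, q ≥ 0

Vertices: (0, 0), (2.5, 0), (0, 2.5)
Evaluating z = -p - 5q at each vertex:
  (0, 0): z = 0
  (2.5, 0): z = -2.5
  (0, 2.5): z = -12.5

The smallest value is z = -12.5, attained at (0, 2.5).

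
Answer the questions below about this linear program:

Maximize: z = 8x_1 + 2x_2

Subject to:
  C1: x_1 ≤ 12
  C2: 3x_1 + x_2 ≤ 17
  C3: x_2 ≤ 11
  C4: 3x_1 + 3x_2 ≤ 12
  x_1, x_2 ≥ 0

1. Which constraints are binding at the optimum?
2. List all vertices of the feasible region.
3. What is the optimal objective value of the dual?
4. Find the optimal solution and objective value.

1. C4, x_2 ≥ 0
2. (0, 0), (4, 0), (0, 4)
3. 32 (by strong duality, equal to the primal optimum)
4. x_1 = 4, x_2 = 0, z = 32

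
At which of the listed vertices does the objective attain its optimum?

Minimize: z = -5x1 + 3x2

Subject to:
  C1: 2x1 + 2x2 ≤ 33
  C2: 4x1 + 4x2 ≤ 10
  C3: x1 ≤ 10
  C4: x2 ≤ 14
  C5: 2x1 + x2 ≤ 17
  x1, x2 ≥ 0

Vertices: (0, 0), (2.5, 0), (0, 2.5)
Evaluating z = -5x1 + 3x2 at each vertex:
  (0, 0): z = 0
  (2.5, 0): z = -12.5
  (0, 2.5): z = 7.5

The smallest value is z = -12.5, attained at (2.5, 0).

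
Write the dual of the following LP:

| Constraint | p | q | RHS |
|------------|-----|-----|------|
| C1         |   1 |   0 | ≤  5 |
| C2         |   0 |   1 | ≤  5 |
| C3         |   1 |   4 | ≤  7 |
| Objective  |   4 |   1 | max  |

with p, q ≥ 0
Minimize: z = 5y1 + 5y2 + 7y3

Subject to:
  C1: -y1 - y3 ≤ -4
  C2: -y2 - 4y3 ≤ -1
  y1, y2, y3 ≥ 0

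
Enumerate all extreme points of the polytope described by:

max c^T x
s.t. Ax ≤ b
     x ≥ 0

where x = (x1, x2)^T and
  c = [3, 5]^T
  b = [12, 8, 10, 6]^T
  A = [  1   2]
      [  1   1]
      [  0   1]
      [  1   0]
Each vertex is the intersection of two constraint boundaries that also satisfies all remaining constraints:
  x1 = 0 and x2 = 0 → (0, 0)
  x1 = 6 and x2 = 0 → (6, 0)
  x1 + x2 = 8 and x1 = 6 → (6, 2)
  x1 + 2x2 = 12 and x1 + x2 = 8 → (4, 4)
  x1 + 2x2 = 12 and x1 = 0 → (0, 6)

Vertices: (0, 0), (6, 0), (6, 2), (4, 4), (0, 6)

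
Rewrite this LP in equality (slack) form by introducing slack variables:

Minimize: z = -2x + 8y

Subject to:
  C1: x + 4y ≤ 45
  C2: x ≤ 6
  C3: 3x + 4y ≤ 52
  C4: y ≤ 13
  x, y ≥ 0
min z = -2x + 8y

s.t.
  x + 4y + s1 = 45
  x + s2 = 6
  3x + 4y + s3 = 52
  y + s4 = 13
  x, y, s1, s2, s3, s4 ≥ 0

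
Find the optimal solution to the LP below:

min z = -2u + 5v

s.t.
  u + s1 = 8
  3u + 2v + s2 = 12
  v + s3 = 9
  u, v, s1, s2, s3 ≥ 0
u = 4, v = 0, z = -8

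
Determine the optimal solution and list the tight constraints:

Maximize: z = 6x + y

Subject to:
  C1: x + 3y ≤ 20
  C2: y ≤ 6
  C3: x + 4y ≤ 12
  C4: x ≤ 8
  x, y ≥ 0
Optimal: x = 8, y = 1
Binding: C3, C4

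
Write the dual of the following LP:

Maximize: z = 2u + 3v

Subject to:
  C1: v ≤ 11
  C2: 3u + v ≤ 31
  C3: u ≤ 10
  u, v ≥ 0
Minimize: z = 11y1 + 31y2 + 10y3

Subject to:
  C1: -3y2 - y3 ≤ -2
  C2: -y1 - y2 ≤ -3
  y1, y2, y3 ≥ 0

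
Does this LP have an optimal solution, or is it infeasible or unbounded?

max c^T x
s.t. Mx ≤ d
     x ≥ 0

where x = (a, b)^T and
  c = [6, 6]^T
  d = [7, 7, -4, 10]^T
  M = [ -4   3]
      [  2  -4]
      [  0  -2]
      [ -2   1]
Feasible point: (0, 2) satisfies every constraint, so the LP is feasible.
Direction d = (1, 1): for each constraint row a, a·d ≤ 0 —
  (-4)(1) + (3)(1) = -1 ≤ 0
  (2)(1) + (-4)(1) = -2 ≤ 0
  (0)(1) + (-2)(1) = -2 ≤ 0
  (-2)(1) + (1)(1) = -1 ≤ 0
and d ≥ 0, so (0, 2) + t·d stays feasible for every t ≥ 0. Along this ray z = 6a + 6b changes by 12 per unit t, so z → +∞.

Unbounded — the objective can increase without bound over the feasible region.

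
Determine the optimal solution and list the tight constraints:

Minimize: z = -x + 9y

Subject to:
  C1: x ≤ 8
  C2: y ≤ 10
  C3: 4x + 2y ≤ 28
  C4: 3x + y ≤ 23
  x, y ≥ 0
Optimal: x = 7, y = 0
Slack at optimum:
  C1: slack = 1
  C2: slack = 10
  C3: slack = 0 (binding)
  C4: slack = 2
  x ≥ 0: x = 7
  y ≥ 0: y = 0 (binding)
Binding constraints: C3, y ≥ 0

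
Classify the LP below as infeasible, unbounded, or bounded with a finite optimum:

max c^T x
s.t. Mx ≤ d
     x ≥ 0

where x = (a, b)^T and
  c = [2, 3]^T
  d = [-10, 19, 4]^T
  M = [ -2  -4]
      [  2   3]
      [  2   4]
One constraint requires 2a + 4b ≤ 4, while the constraint -2a - 4b ≤ -10 is equivalent to 2a + 4b ≥ 10. Together they would need 10 ≤ 2a + 4b ≤ 4, which is impossible since 10 > 4. No point satisfies all constraints.

Infeasible: no point satisfies all constraints simultaneously.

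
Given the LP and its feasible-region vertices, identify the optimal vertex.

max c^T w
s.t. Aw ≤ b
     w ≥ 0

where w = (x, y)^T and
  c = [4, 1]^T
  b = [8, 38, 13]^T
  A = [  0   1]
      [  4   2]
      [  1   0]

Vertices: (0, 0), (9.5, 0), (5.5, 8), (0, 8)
(9.5, 0) with z = 38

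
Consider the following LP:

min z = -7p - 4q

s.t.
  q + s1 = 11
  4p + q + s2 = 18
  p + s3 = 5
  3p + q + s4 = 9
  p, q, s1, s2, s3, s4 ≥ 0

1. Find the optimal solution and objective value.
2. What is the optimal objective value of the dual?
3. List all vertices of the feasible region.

1. p = 0, q = 9, z = -36
2. -36 (by strong duality, equal to the primal optimum)
3. (0, 0), (3, 0), (0, 9)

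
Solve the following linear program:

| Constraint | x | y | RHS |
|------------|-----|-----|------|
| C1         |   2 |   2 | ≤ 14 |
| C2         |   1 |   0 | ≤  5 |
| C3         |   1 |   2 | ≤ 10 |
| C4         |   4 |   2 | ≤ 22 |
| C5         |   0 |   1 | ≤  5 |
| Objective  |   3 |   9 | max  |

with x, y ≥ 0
Each vertex is the intersection of two constraint boundaries that also satisfies all remaining constraints:
  x = 0 and y = 0 → (0, 0)
  x = 5 and y = 0 → (5, 0)
  x = 5 and 4x + 2y = 22 → (5, 1)
  2x + 2y = 14 and x + 2y = 10 → (4, 3)
  x + 2y = 10 and y = 5 → (0, 5)

Evaluating z = 3x + 9y at each vertex:
  (0, 0): z = 0
  (5, 0): z = 15
  (5, 1): z = 24
  (4, 3): z = 39
  (0, 5): z = 45

The maximum is at (0, 5) with z = 45.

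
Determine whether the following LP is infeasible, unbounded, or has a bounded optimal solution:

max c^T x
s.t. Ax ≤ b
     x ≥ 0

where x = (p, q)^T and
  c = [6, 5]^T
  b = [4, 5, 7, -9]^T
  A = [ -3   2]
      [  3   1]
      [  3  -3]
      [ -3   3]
One constraint requires 3p - 3q ≤ 7, while the constraint -3p + 3q ≤ -9 is equivalent to 3p - 3q ≥ 9. Together they would need 9 ≤ 3p - 3q ≤ 7, which is impossible since 9 > 7. No point satisfies all constraints.

Infeasible: no point satisfies all constraints simultaneously.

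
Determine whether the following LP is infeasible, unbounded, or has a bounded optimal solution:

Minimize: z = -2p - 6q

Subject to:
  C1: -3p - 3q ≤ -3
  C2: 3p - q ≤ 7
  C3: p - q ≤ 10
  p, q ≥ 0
Feasible point: (0, 1) satisfies every constraint, so the LP is feasible.
Direction d = (0, 1): for each constraint row a, a·d ≤ 0 —
  (-3)(0) + (-3)(1) = -3 ≤ 0
  (3)(0) + (-1)(1) = -1 ≤ 0
  (1)(0) + (-1)(1) = -1 ≤ 0
and d ≥ 0, so (0, 1) + t·d stays feasible for every t ≥ 0. Along this ray z = -2p - 6q changes by -6 per unit t, so z → −∞.

Unbounded — the objective can decrease without bound over the feasible region.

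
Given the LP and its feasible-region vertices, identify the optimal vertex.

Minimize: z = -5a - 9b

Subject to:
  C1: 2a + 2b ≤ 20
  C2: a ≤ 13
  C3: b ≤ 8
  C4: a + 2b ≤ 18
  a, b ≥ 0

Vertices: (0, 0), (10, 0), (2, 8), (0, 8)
Evaluating z = -5a - 9b at each vertex:
  (0, 0): z = 0
  (10, 0): z = -50
  (2, 8): z = -82
  (0, 8): z = -72

The smallest value is z = -82, attained at (2, 8).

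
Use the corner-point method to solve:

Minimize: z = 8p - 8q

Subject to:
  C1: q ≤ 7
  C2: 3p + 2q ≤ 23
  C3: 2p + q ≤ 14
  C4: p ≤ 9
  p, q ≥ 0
p = 0, q = 7, z = -56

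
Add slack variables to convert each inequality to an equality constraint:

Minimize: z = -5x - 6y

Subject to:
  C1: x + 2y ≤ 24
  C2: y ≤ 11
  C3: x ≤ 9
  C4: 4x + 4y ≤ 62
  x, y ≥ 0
min z = -5x - 6y

s.t.
  x + 2y + s1 = 24
  y + s2 = 11
  x + s3 = 9
  4x + 4y + s4 = 62
  x, y, s1, s2, s3, s4 ≥ 0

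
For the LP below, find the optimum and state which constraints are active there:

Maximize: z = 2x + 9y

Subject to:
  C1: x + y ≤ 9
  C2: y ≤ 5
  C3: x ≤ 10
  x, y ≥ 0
Optimal: x = 4, y = 5
Binding: C1, C2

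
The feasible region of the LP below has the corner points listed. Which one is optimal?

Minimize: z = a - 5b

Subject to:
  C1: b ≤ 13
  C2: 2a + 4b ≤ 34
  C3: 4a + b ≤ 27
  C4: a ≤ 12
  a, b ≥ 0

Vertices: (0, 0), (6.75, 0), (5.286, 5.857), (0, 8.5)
Evaluating z = a - 5b at each vertex:
  (0, 0): z = 0
  (6.75, 0): z = 6.75
  (5.286, 5.857): z = -24
  (0, 8.5): z = -42.5

The smallest value is z = -42.5, attained at (0, 8.5).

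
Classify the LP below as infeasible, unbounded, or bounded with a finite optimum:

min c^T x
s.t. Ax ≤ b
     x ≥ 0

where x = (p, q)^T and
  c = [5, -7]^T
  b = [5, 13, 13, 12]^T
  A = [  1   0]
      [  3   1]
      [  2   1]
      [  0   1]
The point (0, 12) satisfies every constraint, so the LP is feasible; the constraints give p ≤ 5 and q ≤ 12, which with p, q ≥ 0 keep the feasible region inside a bounded box. A feasible, bounded LP attains a finite optimum at a vertex.

Evaluating z = 5p - 7q at each vertex:
  (0, 0): z = 0
  (4.333, 0): z = 21.67
  (0.3333, 12): z = -82.33
  (0, 12): z = -84

Feasible with finite optimum z* = -84 at (0, 12).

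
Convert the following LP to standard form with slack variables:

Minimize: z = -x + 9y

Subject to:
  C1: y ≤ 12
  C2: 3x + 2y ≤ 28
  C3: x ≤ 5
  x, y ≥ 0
min z = -x + 9y

s.t.
  y + s1 = 12
  3x + 2y + s2 = 28
  x + s3 = 5
  x, y, s1, s2, s3 ≥ 0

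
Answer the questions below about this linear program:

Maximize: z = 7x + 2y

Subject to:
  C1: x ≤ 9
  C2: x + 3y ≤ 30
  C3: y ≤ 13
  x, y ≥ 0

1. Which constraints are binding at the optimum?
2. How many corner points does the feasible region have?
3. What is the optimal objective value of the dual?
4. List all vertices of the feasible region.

1. C1, C2
2. 4
3. 77 (by strong duality, equal to the primal optimum)
4. (0, 0), (9, 0), (9, 7), (0, 10)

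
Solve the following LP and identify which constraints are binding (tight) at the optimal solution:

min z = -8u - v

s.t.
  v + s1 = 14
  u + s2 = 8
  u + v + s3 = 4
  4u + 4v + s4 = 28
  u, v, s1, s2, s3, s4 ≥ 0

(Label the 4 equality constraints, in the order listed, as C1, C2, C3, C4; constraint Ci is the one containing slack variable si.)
Optimal: u = 4, v = 0
Binding: C3, v ≥ 0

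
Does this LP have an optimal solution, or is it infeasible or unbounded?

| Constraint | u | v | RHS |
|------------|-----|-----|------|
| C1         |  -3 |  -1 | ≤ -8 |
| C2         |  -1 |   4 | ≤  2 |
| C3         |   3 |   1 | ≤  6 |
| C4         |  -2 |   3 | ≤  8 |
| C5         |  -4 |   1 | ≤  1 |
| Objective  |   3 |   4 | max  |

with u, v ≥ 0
C3 requires 3u + v ≤ 6, while C1 (-3u - v ≤ -8) is equivalent to 3u + v ≥ 8. Together they would need 8 ≤ 3u + v ≤ 6, which is impossible since 8 > 6. No point satisfies all constraints.

The feasible region is empty; the LP is infeasible.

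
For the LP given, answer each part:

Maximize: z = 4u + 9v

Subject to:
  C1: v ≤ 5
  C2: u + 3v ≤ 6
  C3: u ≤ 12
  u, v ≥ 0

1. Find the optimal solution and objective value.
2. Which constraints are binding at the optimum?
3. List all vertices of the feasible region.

1. u = 6, v = 0, z = 24
2. C2, v ≥ 0
3. (0, 0), (6, 0), (0, 2)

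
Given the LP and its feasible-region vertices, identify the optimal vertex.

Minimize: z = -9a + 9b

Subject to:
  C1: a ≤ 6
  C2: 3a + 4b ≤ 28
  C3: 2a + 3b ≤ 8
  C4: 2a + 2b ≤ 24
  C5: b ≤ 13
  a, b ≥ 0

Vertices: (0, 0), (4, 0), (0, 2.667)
Evaluating z = -9a + 9b at each vertex:
  (0, 0): z = 0
  (4, 0): z = -36
  (0, 2.667): z = 24

The smallest value is z = -36, attained at (4, 0).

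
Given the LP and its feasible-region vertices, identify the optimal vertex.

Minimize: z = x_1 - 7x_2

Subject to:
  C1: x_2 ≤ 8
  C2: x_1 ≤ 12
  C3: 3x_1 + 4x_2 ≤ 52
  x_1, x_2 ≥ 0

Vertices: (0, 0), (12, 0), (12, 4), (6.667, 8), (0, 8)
(0, 8) with z = -56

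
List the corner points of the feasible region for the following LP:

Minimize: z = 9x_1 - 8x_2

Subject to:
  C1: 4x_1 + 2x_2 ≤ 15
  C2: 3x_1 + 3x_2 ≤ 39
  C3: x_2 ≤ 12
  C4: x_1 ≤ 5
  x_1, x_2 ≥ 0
Each vertex is the intersection of two constraint boundaries that also satisfies all remaining constraints:
  x_1 = 0 and x_2 = 0 → (0, 0)
  4x_1 + 2x_2 = 15 and x_2 = 0 → (3.75, 0)
  4x_1 + 2x_2 = 15 and x_1 = 0 → (0, 7.5)

Vertices: (0, 0), (3.75, 0), (0, 7.5)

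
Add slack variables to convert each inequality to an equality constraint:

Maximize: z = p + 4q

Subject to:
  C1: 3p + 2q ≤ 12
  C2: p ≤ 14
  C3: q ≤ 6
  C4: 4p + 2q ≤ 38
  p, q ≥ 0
max z = p + 4q

s.t.
  3p + 2q + s1 = 12
  p + s2 = 14
  q + s3 = 6
  4p + 2q + s4 = 38
  p, q, s1, s2, s3, s4 ≥ 0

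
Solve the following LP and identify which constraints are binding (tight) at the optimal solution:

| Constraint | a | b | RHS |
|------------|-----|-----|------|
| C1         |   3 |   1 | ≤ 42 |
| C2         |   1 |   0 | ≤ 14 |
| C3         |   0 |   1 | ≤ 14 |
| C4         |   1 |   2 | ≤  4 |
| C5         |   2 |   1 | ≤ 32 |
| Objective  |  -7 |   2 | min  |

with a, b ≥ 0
Optimal: a = 4, b = 0
Slack at optimum:
  C1: slack = 30
  C2: slack = 10
  C3: slack = 14
  C4: slack = 0 (binding)
  C5: slack = 24
  a ≥ 0: a = 4
  b ≥ 0: b = 0 (binding)
Binding constraints: C4, b ≥ 0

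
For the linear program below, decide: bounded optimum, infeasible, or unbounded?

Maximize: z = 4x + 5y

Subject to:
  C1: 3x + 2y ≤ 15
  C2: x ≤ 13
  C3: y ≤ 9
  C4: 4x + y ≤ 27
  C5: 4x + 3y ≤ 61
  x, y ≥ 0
The point (0, 7.5) satisfies every constraint, so the LP is feasible; the constraints give x ≤ 13 and y ≤ 9, which with x, y ≥ 0 keep the feasible region inside a bounded box. A feasible, bounded LP attains a finite optimum at a vertex.

The LP has an optimal solution: (0, 7.5) with z = 37.5.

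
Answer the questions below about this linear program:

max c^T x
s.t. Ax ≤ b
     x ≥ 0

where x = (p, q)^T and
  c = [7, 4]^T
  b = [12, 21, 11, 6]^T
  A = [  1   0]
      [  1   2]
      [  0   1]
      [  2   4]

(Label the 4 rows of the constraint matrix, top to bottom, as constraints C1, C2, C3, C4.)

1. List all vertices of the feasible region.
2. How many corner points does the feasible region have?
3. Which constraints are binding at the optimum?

1. (0, 0), (3, 0), (0, 1.5)
2. 3
3. C4, q ≥ 0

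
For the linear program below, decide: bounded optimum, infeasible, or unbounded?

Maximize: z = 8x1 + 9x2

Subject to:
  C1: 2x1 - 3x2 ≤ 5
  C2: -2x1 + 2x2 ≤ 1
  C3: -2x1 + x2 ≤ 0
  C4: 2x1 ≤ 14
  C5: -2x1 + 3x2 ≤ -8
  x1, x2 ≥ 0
C1 requires 2x1 - 3x2 ≤ 5, while C5 (-2x1 + 3x2 ≤ -8) is equivalent to 2x1 - 3x2 ≥ 8. Together they would need 8 ≤ 2x1 - 3x2 ≤ 5, which is impossible since 8 > 5. No point satisfies all constraints.

Infeasible — the constraint set is empty.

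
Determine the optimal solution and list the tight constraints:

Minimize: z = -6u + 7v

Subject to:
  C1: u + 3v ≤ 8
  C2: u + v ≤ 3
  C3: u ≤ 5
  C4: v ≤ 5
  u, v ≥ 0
Optimal: u = 3, v = 0
Slack at optimum:
  C1: slack = 5
  C2: slack = 0 (binding)
  C3: slack = 2
  C4: slack = 5
  u ≥ 0: u = 3
  v ≥ 0: v = 0 (binding)
Binding constraints: C2, v ≥ 0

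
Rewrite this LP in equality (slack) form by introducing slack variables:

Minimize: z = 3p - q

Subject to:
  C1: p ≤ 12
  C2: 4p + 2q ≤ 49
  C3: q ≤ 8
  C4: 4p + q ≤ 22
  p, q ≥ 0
min z = 3p - q

s.t.
  p + s1 = 12
  4p + 2q + s2 = 49
  q + s3 = 8
  4p + q + s4 = 22
  p, q, s1, s2, s3, s4 ≥ 0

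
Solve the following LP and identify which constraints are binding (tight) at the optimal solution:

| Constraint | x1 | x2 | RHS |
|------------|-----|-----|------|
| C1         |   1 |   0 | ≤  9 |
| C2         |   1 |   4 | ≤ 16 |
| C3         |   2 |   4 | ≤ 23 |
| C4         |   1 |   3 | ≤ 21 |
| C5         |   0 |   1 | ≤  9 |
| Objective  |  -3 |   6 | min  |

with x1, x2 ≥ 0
Optimal: x1 = 9, x2 = 0
Binding: C1, x2 ≥ 0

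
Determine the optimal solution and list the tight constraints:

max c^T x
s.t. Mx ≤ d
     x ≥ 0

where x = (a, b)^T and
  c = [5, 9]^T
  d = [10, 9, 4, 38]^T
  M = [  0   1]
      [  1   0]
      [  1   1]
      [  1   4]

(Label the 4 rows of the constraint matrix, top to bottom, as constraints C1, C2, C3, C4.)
Optimal: a = 0, b = 4
Slack at optimum:
  C1: slack = 6
  C2: slack = 9
  C3: slack = 0 (binding)
  C4: slack = 22
  a ≥ 0: a = 0 (binding)
  b ≥ 0: b = 4
Binding constraints: C3, a ≥ 0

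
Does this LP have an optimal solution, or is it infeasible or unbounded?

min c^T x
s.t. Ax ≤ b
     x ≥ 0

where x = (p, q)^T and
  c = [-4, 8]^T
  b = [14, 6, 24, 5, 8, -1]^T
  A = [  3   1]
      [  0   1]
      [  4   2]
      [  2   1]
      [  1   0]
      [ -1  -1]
The point (2.5, 0) satisfies every constraint, so the LP is feasible; the constraints give p ≤ 8 and q ≤ 6, which with p, q ≥ 0 keep the feasible region inside a bounded box. A feasible, bounded LP attains a finite optimum at a vertex.

Evaluating z = -4p + 8q at each vertex:
  (0, 1): z = 8
  (1, 0): z = -4
  (2.5, 0): z = -10
  (0, 5): z = 40

Feasible with finite optimum z* = -10 at (2.5, 0).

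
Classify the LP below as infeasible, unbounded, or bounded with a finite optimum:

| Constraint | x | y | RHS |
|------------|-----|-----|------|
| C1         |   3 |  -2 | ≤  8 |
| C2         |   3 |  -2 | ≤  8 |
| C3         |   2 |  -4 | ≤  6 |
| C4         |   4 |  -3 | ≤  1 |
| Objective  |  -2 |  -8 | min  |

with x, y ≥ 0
Feasible point: (0, 0) satisfies every constraint, so the LP is feasible.
Direction d = (0, 1): for each constraint row a, a·d ≤ 0 —
  (3)(0) + (-2)(1) = -2 ≤ 0
  (3)(0) + (-2)(1) = -2 ≤ 0
  (2)(0) + (-4)(1) = -4 ≤ 0
  (4)(0) + (-3)(1) = -3 ≤ 0
and d ≥ 0, so (0, 0) + t·d stays feasible for every t ≥ 0. Along this ray z = -2x - 8y changes by -8 per unit t, so z → −∞.

The LP is unbounded; z can be made arbitrarily small.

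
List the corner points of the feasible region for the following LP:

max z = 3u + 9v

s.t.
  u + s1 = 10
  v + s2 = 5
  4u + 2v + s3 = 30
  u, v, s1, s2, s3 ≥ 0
Each vertex is the intersection of two constraint boundaries that also satisfies all remaining constraints:
  u = 0 and v = 0 → (0, 0)
  4u + 2v = 30 and v = 0 → (7.5, 0)
  v = 5 and 4u + 2v = 30 → (5, 5)
  v = 5 and u = 0 → (0, 5)

Vertices: (0, 0), (7.5, 0), (5, 5), (0, 5)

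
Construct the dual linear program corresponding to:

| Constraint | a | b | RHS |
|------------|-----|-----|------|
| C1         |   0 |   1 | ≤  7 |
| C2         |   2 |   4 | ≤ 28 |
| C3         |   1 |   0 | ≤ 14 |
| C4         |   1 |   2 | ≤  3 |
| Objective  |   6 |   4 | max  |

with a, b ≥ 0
Minimize: z = 7y1 + 28y2 + 14y3 + 3y4

Subject to:
  C1: -2y2 - y3 - y4 ≤ -6
  C2: -y1 - 4y2 - 2y4 ≤ -4
  y1, y2, y3, y4 ≥ 0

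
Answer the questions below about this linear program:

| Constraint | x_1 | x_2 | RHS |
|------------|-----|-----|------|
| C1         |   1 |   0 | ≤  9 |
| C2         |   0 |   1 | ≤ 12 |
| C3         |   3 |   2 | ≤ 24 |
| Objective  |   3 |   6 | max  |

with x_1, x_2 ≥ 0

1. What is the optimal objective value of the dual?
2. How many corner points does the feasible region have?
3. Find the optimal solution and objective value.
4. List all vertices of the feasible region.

1. 72 (by strong duality, equal to the primal optimum)
2. 3
3. x_1 = 0, x_2 = 12, z = 72
4. (0, 0), (8, 0), (0, 12)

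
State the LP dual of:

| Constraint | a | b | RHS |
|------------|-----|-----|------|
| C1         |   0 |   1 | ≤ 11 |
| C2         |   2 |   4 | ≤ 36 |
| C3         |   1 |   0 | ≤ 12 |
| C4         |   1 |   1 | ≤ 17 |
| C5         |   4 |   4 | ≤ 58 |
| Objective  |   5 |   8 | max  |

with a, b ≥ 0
Minimize: z = 11y1 + 36y2 + 12y3 + 17y4 + 58y5

Subject to:
  C1: -2y2 - y3 - y4 - 4y5 ≤ -5
  C2: -y1 - 4y2 - y4 - 4y5 ≤ -8
  y1, y2, y3, y4, y5 ≥ 0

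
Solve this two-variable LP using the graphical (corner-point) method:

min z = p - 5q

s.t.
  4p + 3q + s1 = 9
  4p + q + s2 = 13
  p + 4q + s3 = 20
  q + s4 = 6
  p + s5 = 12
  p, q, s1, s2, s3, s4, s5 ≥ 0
p = 0, q = 3, z = -15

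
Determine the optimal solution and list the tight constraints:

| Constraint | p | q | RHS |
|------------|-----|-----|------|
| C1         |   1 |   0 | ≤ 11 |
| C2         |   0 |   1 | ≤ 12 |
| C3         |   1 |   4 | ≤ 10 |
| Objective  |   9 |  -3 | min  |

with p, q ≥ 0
Optimal: p = 0, q = 2.5
Binding: C3, p ≥ 0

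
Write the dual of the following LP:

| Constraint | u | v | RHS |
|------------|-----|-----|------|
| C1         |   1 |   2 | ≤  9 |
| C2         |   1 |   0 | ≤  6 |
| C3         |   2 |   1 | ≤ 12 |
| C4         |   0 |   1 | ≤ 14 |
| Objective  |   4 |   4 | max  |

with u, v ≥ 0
Minimize: z = 9y1 + 6y2 + 12y3 + 14y4

Subject to:
  C1: -y1 - y2 - 2y3 ≤ -4
  C2: -2y1 - y3 - y4 ≤ -4
  y1, y2, y3, y4 ≥ 0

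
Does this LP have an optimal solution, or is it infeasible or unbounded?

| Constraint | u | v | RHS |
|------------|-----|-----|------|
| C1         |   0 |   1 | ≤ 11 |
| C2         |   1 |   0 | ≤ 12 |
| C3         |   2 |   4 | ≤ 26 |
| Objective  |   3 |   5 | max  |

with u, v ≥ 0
The point (12, 0.5) satisfies every constraint, so the LP is feasible; the constraints give u ≤ 12 and v ≤ 11, which with u, v ≥ 0 keep the feasible region inside a bounded box. A feasible, bounded LP attains a finite optimum at a vertex.

Evaluating z = 3u + 5v at each vertex:
  (0, 0): z = 0
  (12, 0): z = 36
  (12, 0.5): z = 38.5
  (0, 6.5): z = 32.5

Feasible with finite optimum z* = 38.5 at (12, 0.5).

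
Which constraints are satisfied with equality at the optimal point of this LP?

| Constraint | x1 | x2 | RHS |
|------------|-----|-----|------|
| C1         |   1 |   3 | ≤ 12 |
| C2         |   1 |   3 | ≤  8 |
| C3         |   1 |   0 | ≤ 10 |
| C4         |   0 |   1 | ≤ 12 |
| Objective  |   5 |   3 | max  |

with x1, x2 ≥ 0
Optimal: x1 = 8, x2 = 0
Binding: C2, x2 ≥ 0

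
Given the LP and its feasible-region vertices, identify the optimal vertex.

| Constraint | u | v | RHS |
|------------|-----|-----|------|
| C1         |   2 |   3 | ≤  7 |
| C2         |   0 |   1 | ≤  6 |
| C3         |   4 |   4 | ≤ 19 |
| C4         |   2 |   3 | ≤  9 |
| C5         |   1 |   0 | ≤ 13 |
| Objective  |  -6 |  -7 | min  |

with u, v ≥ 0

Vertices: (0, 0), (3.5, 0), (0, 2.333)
(3.5, 0) with z = -21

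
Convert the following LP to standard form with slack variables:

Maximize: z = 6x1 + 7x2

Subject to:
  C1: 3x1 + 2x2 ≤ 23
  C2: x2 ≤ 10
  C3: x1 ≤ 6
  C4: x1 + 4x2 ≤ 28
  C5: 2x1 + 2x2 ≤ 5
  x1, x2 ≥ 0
max z = 6x1 + 7x2

s.t.
  3x1 + 2x2 + s1 = 23
  x2 + s2 = 10
  x1 + s3 = 6
  x1 + 4x2 + s4 = 28
  2x1 + 2x2 + s5 = 5
  x1, x2, s1, s2, s3, s4, s5 ≥ 0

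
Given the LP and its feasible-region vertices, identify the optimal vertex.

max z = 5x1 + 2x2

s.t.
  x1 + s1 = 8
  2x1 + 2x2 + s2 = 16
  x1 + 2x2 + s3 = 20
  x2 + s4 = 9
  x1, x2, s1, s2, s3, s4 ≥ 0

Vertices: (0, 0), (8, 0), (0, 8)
(8, 0) with z = 40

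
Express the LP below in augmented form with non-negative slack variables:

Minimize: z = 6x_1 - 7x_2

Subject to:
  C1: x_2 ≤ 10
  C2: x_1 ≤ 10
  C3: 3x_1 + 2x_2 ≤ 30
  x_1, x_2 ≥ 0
min z = 6x_1 - 7x_2

s.t.
  x_2 + s1 = 10
  x_1 + s2 = 10
  3x_1 + 2x_2 + s3 = 30
  x_1, x_2, s1, s2, s3 ≥ 0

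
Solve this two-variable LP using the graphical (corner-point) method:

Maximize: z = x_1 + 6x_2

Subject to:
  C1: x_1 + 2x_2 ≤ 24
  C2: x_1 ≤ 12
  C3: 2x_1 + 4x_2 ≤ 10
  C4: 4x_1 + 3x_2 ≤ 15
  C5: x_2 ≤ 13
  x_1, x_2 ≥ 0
Each vertex is the intersection of two constraint boundaries that also satisfies all remaining constraints:
  x_1 = 0 and x_2 = 0 → (0, 0)
  4x_1 + 3x_2 = 15 and x_2 = 0 → (3.75, 0)
  2x_1 + 4x_2 = 10 and 4x_1 + 3x_2 = 15 → (3, 1)
  2x_1 + 4x_2 = 10 and x_1 = 0 → (0, 2.5)

Evaluating z = x_1 + 6x_2 at each vertex:
  (0, 0): z = 0
  (3.75, 0): z = 3.75
  (3, 1): z = 9
  (0, 2.5): z = 15

The maximum is at (0, 2.5) with z = 15.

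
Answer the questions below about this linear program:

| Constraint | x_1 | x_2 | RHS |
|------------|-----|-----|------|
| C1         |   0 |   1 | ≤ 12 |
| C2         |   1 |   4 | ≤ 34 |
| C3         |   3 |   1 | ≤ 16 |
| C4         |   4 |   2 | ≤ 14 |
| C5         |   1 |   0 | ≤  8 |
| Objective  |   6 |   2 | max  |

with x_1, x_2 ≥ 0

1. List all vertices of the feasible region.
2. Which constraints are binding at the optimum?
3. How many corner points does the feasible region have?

1. (0, 0), (3.5, 0), (0, 7)
2. C4, x_2 ≥ 0
3. 3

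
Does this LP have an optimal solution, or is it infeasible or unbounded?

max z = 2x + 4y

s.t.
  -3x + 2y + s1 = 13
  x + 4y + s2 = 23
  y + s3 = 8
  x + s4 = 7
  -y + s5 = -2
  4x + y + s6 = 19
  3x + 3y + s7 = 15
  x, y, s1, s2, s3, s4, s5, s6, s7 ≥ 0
The point (0, 5) satisfies every constraint, so the LP is feasible; the constraints give x ≤ 7 and y ≤ 8, which with x, y ≥ 0 keep the feasible region inside a bounded box. A feasible, bounded LP attains a finite optimum at a vertex.

Evaluating z = 2x + 4y at each vertex:
  (0, 2): z = 8
  (3, 2): z = 14
  (0, 5): z = 20

The LP has an optimal solution: (0, 5) with z = 20.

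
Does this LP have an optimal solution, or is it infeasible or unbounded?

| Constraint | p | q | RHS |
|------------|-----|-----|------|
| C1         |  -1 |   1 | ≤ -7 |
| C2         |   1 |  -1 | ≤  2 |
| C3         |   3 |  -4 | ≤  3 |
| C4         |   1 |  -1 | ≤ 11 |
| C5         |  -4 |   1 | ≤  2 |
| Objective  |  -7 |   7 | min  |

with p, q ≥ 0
C2 requires p - q ≤ 2, while C1 (-p + q ≤ -7) is equivalent to p - q ≥ 7. Together they would need 7 ≤ p - q ≤ 2, which is impossible since 7 > 2. No point satisfies all constraints.

Infeasible — the constraint set is empty.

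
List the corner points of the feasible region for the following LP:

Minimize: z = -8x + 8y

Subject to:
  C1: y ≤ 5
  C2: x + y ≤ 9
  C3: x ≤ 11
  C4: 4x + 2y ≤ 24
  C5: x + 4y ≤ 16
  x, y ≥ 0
Each vertex is the intersection of two constraint boundaries that also satisfies all remaining constraints:
  x = 0 and y = 0 → (0, 0)
  4x + 2y = 24 and y = 0 → (6, 0)
  4x + 2y = 24 and x + 4y = 16 → (4.571, 2.857)
  x + 4y = 16 and x = 0 → (0, 4)

Vertices: (0, 0), (6, 0), (4.571, 2.857), (0, 4)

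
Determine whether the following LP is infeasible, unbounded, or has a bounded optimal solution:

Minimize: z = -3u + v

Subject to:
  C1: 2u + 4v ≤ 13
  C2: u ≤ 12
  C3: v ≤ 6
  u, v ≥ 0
The point (6.5, 0) satisfies every constraint, so the LP is feasible; the constraints give u ≤ 12 and v ≤ 6, which with u, v ≥ 0 keep the feasible region inside a bounded box. A feasible, bounded LP attains a finite optimum at a vertex.

Evaluating z = -3u + v at each vertex:
  (0, 0): z = 0
  (6.5, 0): z = -19.5
  (0, 3.25): z = 3.25

The LP has an optimal solution: (6.5, 0) with z = -19.5.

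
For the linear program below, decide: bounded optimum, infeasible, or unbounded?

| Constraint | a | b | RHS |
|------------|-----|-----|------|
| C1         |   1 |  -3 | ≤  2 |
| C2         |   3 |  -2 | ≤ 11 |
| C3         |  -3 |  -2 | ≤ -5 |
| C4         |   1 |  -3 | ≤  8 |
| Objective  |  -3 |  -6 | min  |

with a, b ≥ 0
Feasible point: (1, 1) satisfies every constraint, so the LP is feasible.
Direction d = (0, 1): for each constraint row a, a·d ≤ 0 —
  (1)(0) + (-3)(1) = -3 ≤ 0
  (3)(0) + (-2)(1) = -2 ≤ 0
  (-3)(0) + (-2)(1) = -2 ≤ 0
  (1)(0) + (-3)(1) = -3 ≤ 0
and d ≥ 0, so (1, 1) + t·d stays feasible for every t ≥ 0. Along this ray z = -3a - 6b changes by -6 per unit t, so z → −∞.

The LP is unbounded; z can be made arbitrarily small.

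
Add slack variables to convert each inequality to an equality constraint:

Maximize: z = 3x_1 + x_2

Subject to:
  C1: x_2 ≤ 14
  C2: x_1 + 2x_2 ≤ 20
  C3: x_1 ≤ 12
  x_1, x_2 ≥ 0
max z = 3x_1 + x_2

s.t.
  x_2 + s1 = 14
  x_1 + 2x_2 + s2 = 20
  x_1 + s3 = 12
  x_1, x_2, s1, s2, s3 ≥ 0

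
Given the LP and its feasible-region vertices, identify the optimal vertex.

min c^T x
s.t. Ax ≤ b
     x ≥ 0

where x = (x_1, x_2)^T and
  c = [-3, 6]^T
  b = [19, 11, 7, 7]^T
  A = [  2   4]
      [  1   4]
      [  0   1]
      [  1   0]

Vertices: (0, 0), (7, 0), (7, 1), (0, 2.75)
Evaluating z = -3x_1 + 6x_2 at each vertex:
  (0, 0): z = 0
  (7, 0): z = -21
  (7, 1): z = -15
  (0, 2.75): z = 16.5

The smallest value is z = -21, attained at (7, 0).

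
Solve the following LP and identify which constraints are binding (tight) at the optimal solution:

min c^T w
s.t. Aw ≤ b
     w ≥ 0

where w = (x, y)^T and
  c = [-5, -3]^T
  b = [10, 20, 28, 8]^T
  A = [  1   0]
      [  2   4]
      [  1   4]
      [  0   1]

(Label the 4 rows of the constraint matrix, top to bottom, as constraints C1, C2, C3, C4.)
Optimal: x = 10, y = 0
Binding: C1, C2, y ≥ 0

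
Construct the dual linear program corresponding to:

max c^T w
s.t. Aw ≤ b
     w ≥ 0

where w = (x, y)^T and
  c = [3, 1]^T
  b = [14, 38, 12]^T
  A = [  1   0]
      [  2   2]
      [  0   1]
Minimize: z = 14y1 + 38y2 + 12y3

Subject to:
  C1: -y1 - 2y2 ≤ -3
  C2: -2y2 - y3 ≤ -1
  y1, y2, y3 ≥ 0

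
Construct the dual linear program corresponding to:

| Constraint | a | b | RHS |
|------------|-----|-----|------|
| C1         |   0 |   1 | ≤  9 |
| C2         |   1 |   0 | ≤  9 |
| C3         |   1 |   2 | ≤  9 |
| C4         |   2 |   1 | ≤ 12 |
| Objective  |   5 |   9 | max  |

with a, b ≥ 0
Minimize: z = 9y1 + 9y2 + 9y3 + 12y4

Subject to:
  C1: -y2 - y3 - 2y4 ≤ -5
  C2: -y1 - 2y3 - y4 ≤ -9
  y1, y2, y3, y4 ≥ 0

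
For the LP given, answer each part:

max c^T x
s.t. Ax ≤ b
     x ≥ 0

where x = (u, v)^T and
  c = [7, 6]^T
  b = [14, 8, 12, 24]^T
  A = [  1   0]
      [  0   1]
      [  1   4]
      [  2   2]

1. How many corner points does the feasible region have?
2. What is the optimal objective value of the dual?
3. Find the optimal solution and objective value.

1. 3
2. 84 (by strong duality, equal to the primal optimum)
3. u = 12, v = 0, z = 84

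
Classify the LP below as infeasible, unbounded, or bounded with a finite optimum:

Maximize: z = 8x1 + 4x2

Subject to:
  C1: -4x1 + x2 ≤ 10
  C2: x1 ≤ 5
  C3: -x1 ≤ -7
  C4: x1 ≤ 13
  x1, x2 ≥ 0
C2 requires x1 ≤ 5, while C3 (-x1 ≤ -7) is equivalent to x1 ≥ 7. Together they would need 7 ≤ x1 ≤ 5, which is impossible since 7 > 5. No point satisfies all constraints.

Infeasible: no point satisfies all constraints simultaneously.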